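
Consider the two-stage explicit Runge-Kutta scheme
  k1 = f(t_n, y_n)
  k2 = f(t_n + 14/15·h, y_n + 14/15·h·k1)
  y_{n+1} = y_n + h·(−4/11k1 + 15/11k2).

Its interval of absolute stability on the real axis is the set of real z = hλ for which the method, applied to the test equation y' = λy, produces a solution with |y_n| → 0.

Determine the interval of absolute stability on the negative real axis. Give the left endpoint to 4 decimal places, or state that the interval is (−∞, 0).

(-0.7857, 0).

Test eqn y'=λy, z=hλ:
  k1=λy_n ⇒ h·k1=z·y_n;  k2=λ(1+14/15z)y_n ⇒ h·k2=z(1+14/15z)y_n
  y_{n+1}/y_n = 1 − 4/11z + 15/11z(1+14/15z) = 1 + z + 14/11z²
  Hence R(z) = 1 + z + 14/11z².

Need |R(x)|<1, x<0.
x=-0.91: |R|=1.1439
R=1: x+14/11x²=0 ⇒ x=−11/14=-0.7857; min R=1−1/(4·14/11)=0.8036>−1
Confirm numerically:
  x=-0.696: |R|=0.92053 <1
  x=-0.665: |R|=0.89783 <1
  x=-0.550: |R|=0.83500 <1
  x=-0.549: |R|=0.83460 <1
  x=-1.371: |R|=2.02127 >1
  x=-0.869: |R|=1.09211 >1
So |R|<1 on (-0.7857, 0).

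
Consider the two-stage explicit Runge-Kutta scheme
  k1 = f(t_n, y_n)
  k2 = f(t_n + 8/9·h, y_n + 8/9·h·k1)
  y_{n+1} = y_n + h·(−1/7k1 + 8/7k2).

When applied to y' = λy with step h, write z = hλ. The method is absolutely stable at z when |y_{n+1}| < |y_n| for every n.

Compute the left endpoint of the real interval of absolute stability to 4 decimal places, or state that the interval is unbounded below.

Set f=λy, z=hλ:
  k1=λy_n ⇒ h·k1=z·y_n;  k2=λ(1+8/9z)y_n ⇒ h·k2=z(1+8/9z)y_n
  y_{n+1}/y_n = 1 − 1/7z + 8/7z(1+8/9z) = 1 + z + 64/63z²
  so R(z) = 1 + z + 64/63z².

Find x<0 with |R(x)|<1.
x=-1.48: |R|=1.7452
R=1: x+64/63x²=0 ⇒ x=−63/64=-0.9844; min R=1−1/(4·64/63)=0.7539>−1
Confirm numerically:
  x=-0.709: |R|=0.80166 <1
  x=-0.479: |R|=0.75408 <1
  x=-0.470: |R|=0.75441 <1
  x=-1.292: |R|=1.40376 >1
  x=-1.177: |R|=1.23032 >1
Interval (-0.9844, 0).

left endpoint -0.9844.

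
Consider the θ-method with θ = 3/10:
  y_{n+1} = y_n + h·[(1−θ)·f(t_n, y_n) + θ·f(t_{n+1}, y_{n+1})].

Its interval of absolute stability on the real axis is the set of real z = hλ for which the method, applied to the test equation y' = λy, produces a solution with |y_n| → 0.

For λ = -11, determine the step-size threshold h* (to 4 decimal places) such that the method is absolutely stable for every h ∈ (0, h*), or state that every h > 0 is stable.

On y'=λy, z=hλ:
  y_{n+1} = y_n + z·[7/10·y_n + 3/10·y_{n+1}] ⇒ (1 − 3/10z)y_{n+1} = (1 + 7/10z)y_n
  R(z) = (1 + 7/10z)/(1 − 3/10z).

Solve |R(x)|<1 on ℝ⁻.
x=-1.45: |R|=0.0105
R=−1: 1+7/10x = −1+3/10x ⇒ -2/5x=2 ⇒ x=2/(-2/5)=-5.0000
Confirm numerically:
  x=-3.545: |R|=0.71795 <1
  x=-3.533: |R|=0.71513 <1
  x=-2.945: |R|=0.56358 <1
  x=-5.438: |R|=1.06658 >1
  x=-5.041: |R|=1.00653 >1
So |R|<1 on (-5.0000, 0).

(-5.0000,0); λ=-11 ⇒ h* = (5)/11 = 0.4545.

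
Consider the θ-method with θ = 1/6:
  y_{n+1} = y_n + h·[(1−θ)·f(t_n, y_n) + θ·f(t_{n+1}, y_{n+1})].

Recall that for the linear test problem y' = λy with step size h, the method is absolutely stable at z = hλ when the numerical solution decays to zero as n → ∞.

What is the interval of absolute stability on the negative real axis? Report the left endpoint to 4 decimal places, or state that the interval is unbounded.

(-3.0000, 0).

With y'=λy (z=hλ):
  y_{n+1} = y_n + z·[5/6·y_n + 1/6·y_{n+1}] ⇒ (1 − 1/6z)y_{n+1} = (1 + 5/6z)y_n
  R(z) = (1 + 5/6z)/(1 − 1/6z).

Need |R(x)|<1, x<0.
x=-1.6: |R|=0.2632
R=−1: 1+5/6x = −1+1/6x ⇒ -2/3x=2 ⇒ x=2/(-2/3)=-3.0000
Confirm numerically:
  x=-1.879: |R|=0.43089 <1
  x=-1.515: |R|=0.20958 <1
  x=-1.391: |R|=0.12921 <1
  x=-3.519: |R|=1.21809 >1
  x=-3.260: |R|=1.11231 >1
  x=-3.149: |R|=1.06514 >1
Stable set (-3.0000, 0).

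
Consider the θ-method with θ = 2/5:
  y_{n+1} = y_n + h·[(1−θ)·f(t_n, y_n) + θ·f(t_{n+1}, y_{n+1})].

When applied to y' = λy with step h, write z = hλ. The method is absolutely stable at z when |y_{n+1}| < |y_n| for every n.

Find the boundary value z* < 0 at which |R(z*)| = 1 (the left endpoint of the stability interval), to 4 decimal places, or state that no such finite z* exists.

z* = -10.0000.

On y'=λy, z=hλ:
  y_{n+1} = y_n + z·[3/5·y_n + 2/5·y_{n+1}] ⇒ (1 − 2/5z)y_{n+1} = (1 + 3/5z)y_n
  so R(z) = (1 + 3/5z)/(1 − 2/5z).

Solve |R(x)|<1 on ℝ⁻.
x=-0.76: |R|=0.4172
R=−1: 1+3/5x = −1+2/5x ⇒ -1/5x=2 ⇒ x=2/(-1/5)=-10.0000
Confirm numerically:
  x=-8.687: |R|=0.94132 <1
  x=-6.345: |R|=0.79339 <1
  x=-6.085: |R|=0.77199 <1
  x=-10.554: |R|=1.02122 >1
  x=-10.489: |R|=1.01882 >1
  x=-10.057: |R|=1.00227 >1
Stable set (-10.0000, 0).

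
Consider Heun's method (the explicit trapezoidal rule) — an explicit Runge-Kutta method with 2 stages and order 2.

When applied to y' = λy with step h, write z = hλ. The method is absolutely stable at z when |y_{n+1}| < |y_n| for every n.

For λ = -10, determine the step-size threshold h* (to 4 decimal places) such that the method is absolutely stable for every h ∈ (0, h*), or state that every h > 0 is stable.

(-2.0000,0); λ=-10 ⇒ h* = 0.2000.

Test eqn y'=λy, z=hλ:
  order 2, 2-stage ⇒ R(z)=1+z+z^2/2
  (e.g. R(-0.55)=0.60125, |R|=0.60125)

Solve |R(x)|<1 on ℝ⁻.
x=-0.55: |R|=0.6013
|R(-2.3)|=1.3450 |R(-1.04)|=0.5008 |R(-0.84)|=0.5128
Bisect:
  x_lo=-2.5014 |R|=1.6270  x_hi=-0.3645 |R|=0.7019
  mid=-1.43295 |R|=0.59372 →hi
  mid=-1.96715 |R|=0.96769 →hi
  mid=-2.23425 |R|=1.26169 →lo
  mid=-2.10070 |R|=1.10577 →lo
  mid=-2.03393 |R|=1.03450 →lo
  mid=-2.00054 |R|=1.00054 →lo
  mid=-1.98385 |R|=0.98398 →hi
  mid=-1.99219 |R|=0.99222 →hi
  ...
  [-2.00002,-1.99989] ⇒ x*=-2.0000
Stable set (-2.0000, 0).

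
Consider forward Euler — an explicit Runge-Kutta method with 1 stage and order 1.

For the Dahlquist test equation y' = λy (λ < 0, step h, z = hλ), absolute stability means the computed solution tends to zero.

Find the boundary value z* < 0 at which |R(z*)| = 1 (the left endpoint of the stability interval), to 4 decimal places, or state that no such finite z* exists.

Set f=λy, z=hλ:
  order 1, 1-stage ⇒ R(z)=1+z
  (e.g. R(-0.99)=0.01000, |R|=0.01000)

Need |R(x)|<1, x<0.
x=-0.99: |R|=0.0100
|R(-1.99)|=0.9900 |R(-1.47)|=0.4700 |R(-0.77)|=0.2300
Bisect:
  x_lo=-2.8998 |R|=1.8998  x_hi=-0.2802 |R|=0.7198
  mid=-1.58998 |R|=0.58998 →hi
  mid=-2.24487 |R|=1.24487 →lo
  mid=-1.91742 |R|=0.91742 →hi
  mid=-2.08115 |R|=1.08115 →lo
  mid=-1.99929 |R|=0.99929 →hi
  mid=-2.04022 |R|=1.04022 →lo
  mid=-2.01975 |R|=1.01975 →lo
  mid=-2.00952 |R|=1.00952 →lo
  ...
  [-2.00008,-1.99993] ⇒ x*=-2.0000
Stable set (-2.0000, 0).

z* = -2.0000.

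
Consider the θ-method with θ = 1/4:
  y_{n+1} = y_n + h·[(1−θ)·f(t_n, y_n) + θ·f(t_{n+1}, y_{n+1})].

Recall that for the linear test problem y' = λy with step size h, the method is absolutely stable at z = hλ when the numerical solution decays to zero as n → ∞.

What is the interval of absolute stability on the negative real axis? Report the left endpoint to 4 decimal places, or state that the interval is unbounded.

Test eqn y'=λy, z=hλ:
  y_{n+1} = y_n + z·[3/4·y_n + 1/4·y_{n+1}] ⇒ (1 − 1/4z)y_{n+1} = (1 + 3/4z)y_n
  Hence R(z) = (1 + 3/4z)/(1 − 1/4z).

Need |R(x)|<1, x<0.
x=-0.86: |R|=0.2922
R=−1: 1+3/4x = −1+1/4x ⇒ -1/2x=2 ⇒ x=2/(-1/2)=-4.0000
Confirm numerically:
  x=-3.531: |R|=0.87545 <1
  x=-2.461: |R|=0.52360 <1
  x=-2.220: |R|=0.42765 <1
  x=-4.328: |R|=1.07877 >1
  x=-4.266: |R|=1.06436 >1
Stable set (-4.0000, 0).

(-4.0000, 0).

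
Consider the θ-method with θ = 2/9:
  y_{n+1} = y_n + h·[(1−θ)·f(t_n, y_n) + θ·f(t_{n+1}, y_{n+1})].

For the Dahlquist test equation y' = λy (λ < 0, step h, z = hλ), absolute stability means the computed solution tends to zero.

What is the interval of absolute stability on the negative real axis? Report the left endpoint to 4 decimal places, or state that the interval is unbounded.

(-3.6000, 0).

Test eqn y'=λy, z=hλ:
  y_{n+1} = y_n + z·[7/9·y_n + 2/9·y_{n+1}] ⇒ (1 − 2/9z)y_{n+1} = (1 + 7/9z)y_n
  so R(z) = (1 + 7/9z)/(1 − 2/9z).

Find x<0 with |R(x)|<1.
x=-0.64: |R|=0.4397
R=−1: 1+7/9x = −1+2/9x ⇒ -5/9x=2 ⇒ x=2/(-5/9)=-3.6000
Confirm numerically:
  x=-2.780: |R|=0.71841 <1
  x=-2.212: |R|=0.48302 <1
  x=-2.144: |R|=0.45214 <1
  x=-2.103: |R|=0.43321 <1
  x=-3.980: |R|=1.11203 >1
  x=-3.936: |R|=1.09957 >1
  x=-3.885: |R|=1.08497 >1
Interval (-3.6000, 0).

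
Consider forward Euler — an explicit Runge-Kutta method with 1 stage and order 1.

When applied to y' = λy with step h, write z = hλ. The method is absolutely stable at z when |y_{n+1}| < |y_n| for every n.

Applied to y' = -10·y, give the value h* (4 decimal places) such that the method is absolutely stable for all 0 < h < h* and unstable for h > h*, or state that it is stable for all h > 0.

(-2.0000,0); λ=-10 ⇒ h* = 0.2000.

Set f=λy, z=hλ:
  order 1, 1-stage ⇒ R(z)=1+z
  (e.g. R(-1.72)=-0.72000, |R|=0.72000)

Find x<0 with |R(x)|<1.
x=-1.72: |R|=0.7200
|R(-2.32)|=1.3200 |R(-1.97)|=0.9700 |R(-0.84)|=0.1600
Bisect:
  x_lo=-2.4801 |R|=1.4801  x_hi=-0.1804 |R|=0.8196
  mid=-1.33023 |R|=0.33023 →hi
  mid=-1.90516 |R|=0.90516 →hi
  mid=-2.19263 |R|=1.19263 →lo
  mid=-2.04889 |R|=1.04889 →lo
  mid=-1.97703 |R|=0.97703 →hi
  mid=-2.01296 |R|=1.01296 →lo
  mid=-1.99499 |R|=0.99499 →hi
  ...
  [-2.00005,-1.99991] ⇒ x*=-2.0000
So |R|<1 on (-2.0000, 0).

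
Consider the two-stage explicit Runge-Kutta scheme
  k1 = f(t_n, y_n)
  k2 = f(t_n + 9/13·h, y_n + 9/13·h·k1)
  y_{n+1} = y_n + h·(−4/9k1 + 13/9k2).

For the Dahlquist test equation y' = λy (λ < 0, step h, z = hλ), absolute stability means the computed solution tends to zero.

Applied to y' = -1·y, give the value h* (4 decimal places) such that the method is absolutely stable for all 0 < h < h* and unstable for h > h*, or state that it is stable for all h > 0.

(-1.0000,0); λ=-1 ⇒ h* = (1)/1 = 1.0000.

On y'=λy, z=hλ:
  k1=λy_n ⇒ h·k1=z·y_n;  k2=λ(1+9/13z)y_n ⇒ h·k2=z(1+9/13z)y_n
  y_{n+1}/y_n = 1 − 4/9z + 13/9z(1+9/13z) = 1 + z + z²
  R(z) = 1 + z + z².

Need |R(x)|<1, x<0.
x=-1.77: |R|=2.3629
R=1: x+1x²=0 ⇒ x=−1=-1.0000; min R=1−1/(4·1)=0.7500>−1
Confirm numerically:
  x=-0.952: |R|=0.95430 <1
  x=-0.919: |R|=0.92556 <1
  x=-0.761: |R|=0.81812 <1
  x=-1.389: |R|=1.54032 >1
  x=-1.315: |R|=1.41422 >1
  x=-1.249: |R|=1.31100 >1
Interval (-1.0000, 0).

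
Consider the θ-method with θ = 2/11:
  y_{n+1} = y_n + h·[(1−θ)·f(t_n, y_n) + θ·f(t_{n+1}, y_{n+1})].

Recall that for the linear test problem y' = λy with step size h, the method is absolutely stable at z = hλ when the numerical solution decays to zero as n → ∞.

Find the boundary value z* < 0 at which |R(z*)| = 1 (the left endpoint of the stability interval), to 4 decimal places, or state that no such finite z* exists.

left endpoint -3.1429.

Set f=λy, z=hλ:
  y_{n+1} = y_n + z·[9/11·y_n + 2/11·y_{n+1}] ⇒ (1 − 2/11z)y_{n+1} = (1 + 9/11z)y_n
  R(z) = (1 + 9/11z)/(1 − 2/11z).

Find x<0 with |R(x)|<1.
x=-0.58: |R|=0.4753
R=−1: 1+9/11x = −1+2/11x ⇒ -7/11x=2 ⇒ x=2/(-7/11)=-3.1429
Confirm numerically:
  x=-2.592: |R|=0.76174 <1
  x=-1.768: |R|=0.33792 <1
  x=-1.734: |R|=0.31836 <1
  x=-3.691: |R|=1.20874 >1
  x=-3.600: |R|=1.17582 >1
  x=-3.569: |R|=1.16446 >1
So |R|<1 on (-3.1429, 0).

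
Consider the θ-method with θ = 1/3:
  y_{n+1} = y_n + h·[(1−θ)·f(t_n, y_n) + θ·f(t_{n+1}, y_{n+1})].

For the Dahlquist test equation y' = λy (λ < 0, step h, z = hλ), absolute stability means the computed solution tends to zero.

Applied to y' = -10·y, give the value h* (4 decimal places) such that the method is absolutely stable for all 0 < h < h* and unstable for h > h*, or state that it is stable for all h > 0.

(-6.0000,0); λ=-10 ⇒ h* = (6)/10 = 0.6000.

Set f=λy, z=hλ:
  y_{n+1} = y_n + z·[2/3·y_n + 1/3·y_{n+1}] ⇒ (1 − 1/3z)y_{n+1} = (1 + 2/3z)y_n
  so R(z) = (1 + 2/3z)/(1 − 1/3z).

Find x<0 with |R(x)|<1.
x=-0.38: |R|=0.6627
R=−1: 1+2/3x = −1+1/3x ⇒ -1/3x=2 ⇒ x=2/(-1/3)=-6.0000
Confirm numerically:
  x=-5.321: |R|=0.91840 <1
  x=-4.953: |R|=0.86835 <1
  x=-3.071: |R|=0.51754 <1
  x=-3.059: |R|=0.51461 <1
  x=-6.554: |R|=1.05799 >1
  x=-6.408: |R|=1.04337 >1
  x=-6.087: |R|=1.00957 >1
Interval (-6.0000, 0).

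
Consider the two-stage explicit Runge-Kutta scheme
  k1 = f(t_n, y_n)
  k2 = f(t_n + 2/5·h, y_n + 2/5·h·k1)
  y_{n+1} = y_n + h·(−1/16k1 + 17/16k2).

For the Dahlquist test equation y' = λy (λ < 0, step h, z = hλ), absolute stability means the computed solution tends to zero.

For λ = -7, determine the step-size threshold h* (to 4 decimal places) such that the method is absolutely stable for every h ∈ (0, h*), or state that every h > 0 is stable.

(-2.3529,0); λ=-7 ⇒ h* = (40/17)/7 = 0.3361.

With y'=λy (z=hλ):
  k1=λy_n ⇒ h·k1=z·y_n;  k2=λ(1+2/5z)y_n ⇒ h·k2=z(1+2/5z)y_n
  y_{n+1}/y_n = 1 − 1/16z + 17/16z(1+2/5z) = 1 + z + 17/40z²
  R(z) = 1 + z + 17/40z².

Solve |R(x)|<1 on ℝ⁻.
x=-0.73: |R|=0.4965
R=1: x+17/40x²=0 ⇒ x=−40/17=-2.3529; min R=1−1/(4·17/40)=0.4118>−1
Confirm numerically:
  x=-2.256: |R|=0.90705 <1
  x=-2.140: |R|=0.80633 <1
  x=-2.099: |R|=0.77347 <1
  x=-1.987: |R|=0.69097 <1
  x=-2.660: |R|=1.34713 >1
  x=-2.628: |R|=1.30721 >1
Interval (-2.3529, 0).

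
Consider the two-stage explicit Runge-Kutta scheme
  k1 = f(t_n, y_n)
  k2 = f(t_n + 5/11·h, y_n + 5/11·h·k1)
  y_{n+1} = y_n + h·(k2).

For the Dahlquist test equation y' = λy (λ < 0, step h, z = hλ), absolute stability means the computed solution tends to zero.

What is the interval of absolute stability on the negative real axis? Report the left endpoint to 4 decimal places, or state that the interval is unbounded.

(-2.2000, 0).

On y'=λy, z=hλ:
  k1=λy_n ⇒ h·k1=z·y_n;  k2=λ(1+5/11z)y_n ⇒ h·k2=z(1+5/11z)y_n
  y_{n+1}/y_n = 1 + z(1+5/11z) = 1 + z + 5/11z²
  Hence R(z) = 1 + z + 5/11z².

Solve |R(x)|<1 on ℝ⁻.
x=-1.63: |R|=0.5777
R=1: x+5/11x²=0 ⇒ x=−11/5=-2.2000; min R=1−1/(4·5/11)=0.4500>−1
Confirm numerically:
  x=-2.137: |R|=0.93880 <1
  x=-1.688: |R|=0.60716 <1
  x=-1.679: |R|=0.60238 <1
  x=-1.444: |R|=0.50379 <1
  x=-2.782: |R|=1.73597 >1
  x=-2.654: |R|=1.54769 >1
  x=-2.469: |R|=1.30189 >1
Stable set (-2.2000, 0).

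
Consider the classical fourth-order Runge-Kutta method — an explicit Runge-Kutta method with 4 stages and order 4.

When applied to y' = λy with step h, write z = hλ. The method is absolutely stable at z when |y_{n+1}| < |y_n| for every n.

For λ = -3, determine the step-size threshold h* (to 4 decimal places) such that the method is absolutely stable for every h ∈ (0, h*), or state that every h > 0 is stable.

(-2.7853,0); λ=-3 ⇒ h* = 0.9284.

With y'=λy (z=hλ):
  order 4, 4-stage ⇒ R(z)=1+z+z^2/2+z^3/6+z^4/24
  (e.g. R(-1.13)=0.33590, |R|=0.33590)

Find x<0 with |R(x)|<1.
x=-1.13: |R|=0.3359
|R(-2.49)|=0.6387 |R(-1.31)|=0.2961 |R(-1.12)|=0.3386
Bisect:
  x_lo=-3.5045 |R|=2.7477  x_hi=-0.1847 |R|=0.8314
  mid=-1.84461 |R|=0.29301 →hi
  mid=-2.67456 |R|=0.84549 →hi
  mid=-3.08954 |R|=1.56434 →lo
  mid=-2.88205 |R|=1.15595 →lo
  mid=-2.77831 |R|=0.98952 →hi
  mid=-2.83018 |R|=1.06981 →lo
  mid=-2.80424 |R|=1.02895 →lo
  mid=-2.79127 |R|=1.00905 →lo
  mid=-2.78479 |R|=0.99924 →hi
  ...
  [-2.78540,-2.78520] ⇒ x*=-2.7853
Stable set (-2.7853, 0).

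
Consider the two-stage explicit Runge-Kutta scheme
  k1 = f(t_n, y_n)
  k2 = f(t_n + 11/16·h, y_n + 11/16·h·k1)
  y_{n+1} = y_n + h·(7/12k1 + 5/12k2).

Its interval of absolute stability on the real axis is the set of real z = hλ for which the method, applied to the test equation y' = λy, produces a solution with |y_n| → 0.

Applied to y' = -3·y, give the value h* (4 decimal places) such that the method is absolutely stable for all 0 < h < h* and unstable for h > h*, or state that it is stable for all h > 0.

Set f=λy, z=hλ:
  k1=λy_n ⇒ h·k1=z·y_n;  k2=λ(1+11/16z)y_n ⇒ h·k2=z(1+11/16z)y_n
  y_{n+1}/y_n = 1 + 7/12z + 5/12z(1+11/16z) = 1 + z + 55/192z²
  R(z) = 1 + z + 55/192z².

Solve |R(x)|<1 on ℝ⁻.
x=-1.67: |R|=0.1289
R=1: x+55/192x²=0 ⇒ x=−192/55=-3.4909; min R=1−1/(4·55/192)=0.1273>−1
Confirm numerically:
  x=-2.701: |R|=0.38883 <1
  x=-2.588: |R|=0.33062 <1
  x=-2.426: |R|=0.25994 <1
  x=-2.227: |R|=0.19370 <1
  x=-3.649: |R|=1.16525 >1
  x=-3.592: |R|=1.10402 >1
So |R|<1 on (-3.4909, 0).

(-3.4909,0); λ=-3 ⇒ h* = (192/55)/3 = 1.1636.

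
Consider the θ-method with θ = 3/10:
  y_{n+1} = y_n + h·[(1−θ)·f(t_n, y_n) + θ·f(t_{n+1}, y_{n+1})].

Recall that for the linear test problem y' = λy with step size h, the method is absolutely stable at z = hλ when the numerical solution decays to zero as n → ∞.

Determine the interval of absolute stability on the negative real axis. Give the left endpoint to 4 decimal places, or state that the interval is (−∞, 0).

(-5.0000, 0).

On y'=λy, z=hλ:
  y_{n+1} = y_n + z·[7/10·y_n + 3/10·y_{n+1}] ⇒ (1 − 3/10z)y_{n+1} = (1 + 7/10z)y_n
  so R(z) = (1 + 7/10z)/(1 − 3/10z).

Find x<0 with |R(x)|<1.
x=-1.79: |R|=0.1646
R=−1: 1+7/10x = −1+3/10x ⇒ -2/5x=2 ⇒ x=2/(-2/5)=-5.0000
Confirm numerically:
  x=-3.440: |R|=0.69291 <1
  x=-3.176: |R|=0.62638 <1
  x=-2.093: |R|=0.28571 <1
  x=-5.338: |R|=1.05197 >1
  x=-5.303: |R|=1.04678 >1
Stable set (-5.0000, 0).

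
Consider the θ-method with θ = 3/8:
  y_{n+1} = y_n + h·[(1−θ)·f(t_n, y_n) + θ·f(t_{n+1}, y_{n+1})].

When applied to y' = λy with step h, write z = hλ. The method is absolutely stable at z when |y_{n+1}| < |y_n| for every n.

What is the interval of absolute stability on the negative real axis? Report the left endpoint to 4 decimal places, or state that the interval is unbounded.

z∈(-8.0000,0).

Set f=λy, z=hλ:
  y_{n+1} = y_n + z·[5/8·y_n + 3/8·y_{n+1}] ⇒ (1 − 3/8z)y_{n+1} = (1 + 5/8z)y_n
  Hence R(z) = (1 + 5/8z)/(1 − 3/8z).

Find x<0 with |R(x)|<1.
x=-1.47: |R|=0.0524
R=−1: 1+5/8x = −1+3/8x ⇒ -1/4x=2 ⇒ x=2/(-1/4)=-8.0000
Confirm numerically:
  x=-5.643: |R|=0.81090 <1
  x=-4.909: |R|=0.72799 <1
  x=-3.246: |R|=0.46398 <1
  x=-8.428: |R|=1.02572 >1
  x=-8.161: |R|=1.00991 >1
  x=-8.029: |R|=1.00181 >1
Interval (-8.0000, 0).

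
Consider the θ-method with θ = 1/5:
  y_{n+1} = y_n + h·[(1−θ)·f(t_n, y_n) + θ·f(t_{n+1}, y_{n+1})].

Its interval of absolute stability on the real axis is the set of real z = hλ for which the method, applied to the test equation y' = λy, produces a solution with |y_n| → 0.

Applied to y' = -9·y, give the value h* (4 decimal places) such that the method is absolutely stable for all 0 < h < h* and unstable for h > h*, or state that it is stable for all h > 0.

Set f=λy, z=hλ:
  y_{n+1} = y_n + z·[4/5·y_n + 1/5·y_{n+1}] ⇒ (1 − 1/5z)y_{n+1} = (1 + 4/5z)y_n
  R(z) = (1 + 4/5z)/(1 − 1/5z).

Find x<0 with |R(x)|<1.
x=-1.75: |R|=0.2963
R=−1: 1+4/5x = −1+1/5x ⇒ -3/5x=2 ⇒ x=2/(-3/5)=-3.3333
Confirm numerically:
  x=-3.160: |R|=0.93627 <1
  x=-2.456: |R|=0.64700 <1
  x=-1.738: |R|=0.28970 <1
  x=-3.639: |R|=1.10615 >1
  x=-3.594: |R|=1.09099 >1
  x=-3.592: |R|=1.09032 >1
So |R|<1 on (-3.3333, 0).

(-3.3333,0); λ=-9 ⇒ h* = (10/3)/9 = 0.3704.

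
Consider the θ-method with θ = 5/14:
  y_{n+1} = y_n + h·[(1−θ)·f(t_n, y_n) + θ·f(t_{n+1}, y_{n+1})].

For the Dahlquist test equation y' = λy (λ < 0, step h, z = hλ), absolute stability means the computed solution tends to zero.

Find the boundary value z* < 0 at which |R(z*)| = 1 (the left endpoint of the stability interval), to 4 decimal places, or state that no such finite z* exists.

On y'=λy, z=hλ:
  y_{n+1} = y_n + z·[9/14·y_n + 5/14·y_{n+1}] ⇒ (1 − 5/14z)y_{n+1} = (1 + 9/14z)y_n
  so R(z) = (1 + 9/14z)/(1 − 5/14z).

Boundary: |R(x)|=1, x<0.
x=-0.79: |R|=0.3838
R=−1: 1+9/14x = −1+5/14x ⇒ -2/7x=2 ⇒ x=2/(-2/7)=-7.0000
Confirm numerically:
  x=-6.538: |R|=0.96042 <1
  x=-6.412: |R|=0.94894 <1
  x=-5.801: |R|=0.88848 <1
  x=-3.526: |R|=0.56067 <1
  x=-7.460: |R|=1.03587 >1
  x=-7.269: |R|=1.02137 >1
So |R|<1 on (-7.0000, 0).

z* = -7.0000.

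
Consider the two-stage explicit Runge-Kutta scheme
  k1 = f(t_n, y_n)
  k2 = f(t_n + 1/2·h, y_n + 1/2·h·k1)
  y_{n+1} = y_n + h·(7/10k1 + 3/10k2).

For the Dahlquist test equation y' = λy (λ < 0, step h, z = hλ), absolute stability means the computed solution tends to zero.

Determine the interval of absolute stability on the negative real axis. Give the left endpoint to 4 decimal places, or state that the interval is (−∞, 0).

(-6.6667, 0).

With y'=λy (z=hλ):
  k1=λy_n ⇒ h·k1=z·y_n;  k2=λ(1+1/2z)y_n ⇒ h·k2=z(1+1/2z)y_n
  y_{n+1}/y_n = 1 + 7/10z + 3/10z(1+1/2z) = 1 + z + 3/20z²
  so R(z) = 1 + z + 3/20z².

Boundary: |R(x)|=1, x<0.
x=-0.43: |R|=0.5977
R=1: x+3/20x²=0 ⇒ x=−20/3=-6.6667; min R=1−1/(4·3/20)=-0.6667>−1
Confirm numerically:
  x=-4.738: |R|=0.37070 <1
  x=-3.791: |R|=0.63525 <1
  x=-3.625: |R|=0.65391 <1
  x=-3.146: |R|=0.66140 <1
  x=-7.138: |R|=1.50466 >1
  x=-7.056: |R|=1.41207 >1
So |R|<1 on (-6.6667, 0).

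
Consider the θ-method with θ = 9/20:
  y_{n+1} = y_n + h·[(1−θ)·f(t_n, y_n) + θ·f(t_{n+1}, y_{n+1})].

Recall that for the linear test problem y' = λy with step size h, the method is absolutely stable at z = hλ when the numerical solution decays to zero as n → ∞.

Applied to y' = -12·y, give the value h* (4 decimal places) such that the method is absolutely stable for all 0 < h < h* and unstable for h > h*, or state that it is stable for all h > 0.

(-20.0000,0); λ=-12 ⇒ h* = (20)/12 = 1.6667.

Test eqn y'=λy, z=hλ:
  y_{n+1} = y_n + z·[11/20·y_n + 9/20·y_{n+1}] ⇒ (1 − 9/20z)y_{n+1} = (1 + 11/20z)y_n
  R(z) = (1 + 11/20z)/(1 − 9/20z).

Boundary: |R(x)|=1, x<0.
x=-1.18: |R|=0.2293
R=−1: 1+11/20x = −1+9/20x ⇒ -1/10x=2 ⇒ x=2/(-1/10)=-20.0000
Confirm numerically:
  x=-19.792: |R|=0.99790 <1
  x=-18.140: |R|=0.97970 <1
  x=-16.721: |R|=0.96153 <1
  x=-12.120: |R|=0.87791 <1
  x=-20.393: |R|=1.00386 >1
  x=-20.241: |R|=1.00238 >1
  x=-20.185: |R|=1.00183 >1
Stable set (-20.0000, 0).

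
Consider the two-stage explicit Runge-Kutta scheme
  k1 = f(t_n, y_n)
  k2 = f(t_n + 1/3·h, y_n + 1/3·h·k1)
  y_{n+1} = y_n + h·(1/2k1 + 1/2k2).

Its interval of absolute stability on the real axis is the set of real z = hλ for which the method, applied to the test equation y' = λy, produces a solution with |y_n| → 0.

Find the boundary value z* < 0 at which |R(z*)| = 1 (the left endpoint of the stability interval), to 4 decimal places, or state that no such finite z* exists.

z* = -6.0000.

Test eqn y'=λy, z=hλ:
  k1=λy_n ⇒ h·k1=z·y_n;  k2=λ(1+1/3z)y_n ⇒ h·k2=z(1+1/3z)y_n
  y_{n+1}/y_n = 1 + 1/2z + 1/2z(1+1/3z) = 1 + z + 1/6z²
  ⇒ R(z) = 1 + z + 1/6z².

Boundary: |R(x)|=1, x<0.
x=-1.11: |R|=0.0953
R=1: x+1/6x²=0 ⇒ x=−6=-6.0000; min R=1−1/(4·1/6)=-0.5000>−1
Confirm numerically:
  x=-5.720: |R|=0.73307 <1
  x=-3.976: |R|=0.34124 <1
  x=-3.690: |R|=0.42065 <1
  x=-6.397: |R|=1.42327 >1
  x=-6.358: |R|=1.37936 >1
So |R|<1 on (-6.0000, 0).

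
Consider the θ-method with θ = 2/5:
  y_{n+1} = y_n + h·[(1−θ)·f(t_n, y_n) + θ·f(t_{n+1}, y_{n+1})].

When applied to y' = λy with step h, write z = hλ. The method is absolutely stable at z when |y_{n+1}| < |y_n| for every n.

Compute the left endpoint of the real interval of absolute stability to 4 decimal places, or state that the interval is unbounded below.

Test eqn y'=λy, z=hλ:
  y_{n+1} = y_n + z·[3/5·y_n + 2/5·y_{n+1}] ⇒ (1 − 2/5z)y_{n+1} = (1 + 3/5z)y_n
  Hence R(z) = (1 + 3/5z)/(1 − 2/5z).

Solve |R(x)|<1 on ℝ⁻.
x=-0.9: |R|=0.3382
R=−1: 1+3/5x = −1+2/5x ⇒ -1/5x=2 ⇒ x=2/(-1/5)=-10.0000
Confirm numerically:
  x=-9.708: |R|=0.98804 <1
  x=-5.415: |R|=0.71036 <1
  x=-5.345: |R|=0.70331 <1
  x=-10.578: |R|=1.02210 >1
  x=-10.426: |R|=1.01648 >1
  x=-10.286: |R|=1.01118 >1
So |R|<1 on (-10.0000, 0).

z* = -10.0000.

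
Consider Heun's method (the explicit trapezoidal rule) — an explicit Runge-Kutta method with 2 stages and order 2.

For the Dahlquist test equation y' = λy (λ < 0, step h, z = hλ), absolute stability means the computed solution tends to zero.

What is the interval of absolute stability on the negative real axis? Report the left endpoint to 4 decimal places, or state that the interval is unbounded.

Set f=λy, z=hλ:
  order 2, 2-stage ⇒ R(z)=1+z+z^2/2
  (e.g. R(-0.9)=0.50500, |R|=0.50500)

Solve |R(x)|<1 on ℝ⁻.
x=-0.9: |R|=0.5050
|R(-2.13)|=1.1384 |R(-2.08)|=1.0832 |R(-1.11)|=0.5060
Bisect:
  x_lo=-2.4871 |R|=1.6057  x_hi=-0.2835 |R|=0.7567
  mid=-1.38531 |R|=0.57423 →hi
  mid=-1.93619 |R|=0.93823 →hi
  mid=-2.21164 |R|=1.23403 →lo
  mid=-2.07391 |R|=1.07665 →lo
  mid=-2.00505 |R|=1.00507 →lo
  mid=-1.97062 |R|=0.97106 →hi
  mid=-1.98784 |R|=0.98791 →hi
  mid=-1.99645 |R|=0.99645 →hi
  ...
  [-2.00008,-1.99994] ⇒ x*=-2.0000
Interval (-2.0000, 0).

(-2.0000, 0).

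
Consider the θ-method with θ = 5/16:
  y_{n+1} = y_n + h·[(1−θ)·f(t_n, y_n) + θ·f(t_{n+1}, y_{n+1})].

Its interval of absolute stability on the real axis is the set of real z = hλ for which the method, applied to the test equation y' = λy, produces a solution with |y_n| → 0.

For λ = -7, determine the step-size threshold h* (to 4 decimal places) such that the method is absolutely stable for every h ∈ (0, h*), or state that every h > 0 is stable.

(-5.3333,0); λ=-7 ⇒ h* = (16/3)/7 = 0.7619.

Test eqn y'=λy, z=hλ:
  y_{n+1} = y_n + z·[11/16·y_n + 5/16·y_{n+1}] ⇒ (1 − 5/16z)y_{n+1} = (1 + 11/16z)y_n
  so R(z) = (1 + 11/16z)/(1 − 5/16z).

Solve |R(x)|<1 on ℝ⁻.
x=-1.37: |R|=0.0407
R=−1: 1+11/16x = −1+5/16x ⇒ -3/8x=2 ⇒ x=2/(-3/8)=-5.3333
Confirm numerically:
  x=-5.255: |R|=0.98888 <1
  x=-2.646: |R|=0.44837 <1
  x=-2.365: |R|=0.35993 <1
  x=-5.847: |R|=1.06813 >1
  x=-5.664: |R|=1.04477 >1
  x=-5.447: |R|=1.01577 >1
Interval (-5.3333, 0).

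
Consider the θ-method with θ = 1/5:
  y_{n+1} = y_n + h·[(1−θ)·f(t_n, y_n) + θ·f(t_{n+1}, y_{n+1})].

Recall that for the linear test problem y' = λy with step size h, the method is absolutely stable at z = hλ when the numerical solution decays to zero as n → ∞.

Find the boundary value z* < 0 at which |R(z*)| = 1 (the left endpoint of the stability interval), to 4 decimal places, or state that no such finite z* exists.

Test eqn y'=λy, z=hλ:
  y_{n+1} = y_n + z·[4/5·y_n + 1/5·y_{n+1}] ⇒ (1 − 1/5z)y_{n+1} = (1 + 4/5z)y_n
  ⇒ R(z) = (1 + 4/5z)/(1 − 1/5z).

Boundary: |R(x)|=1, x<0.
x=-0.62: |R|=0.4484
R=−1: 1+4/5x = −1+1/5x ⇒ -3/5x=2 ⇒ x=2/(-3/5)=-3.3333
Confirm numerically:
  x=-3.268: |R|=0.97629 <1
  x=-2.428: |R|=0.63436 <1
  x=-2.412: |R|=0.62709 <1
  x=-2.261: |R|=0.55695 <1
  x=-3.926: |R|=1.19919 >1
  x=-3.866: |R|=1.18024 >1
  x=-3.631: |R|=1.10346 >1
Interval (-3.3333, 0).

z* = -3.3333.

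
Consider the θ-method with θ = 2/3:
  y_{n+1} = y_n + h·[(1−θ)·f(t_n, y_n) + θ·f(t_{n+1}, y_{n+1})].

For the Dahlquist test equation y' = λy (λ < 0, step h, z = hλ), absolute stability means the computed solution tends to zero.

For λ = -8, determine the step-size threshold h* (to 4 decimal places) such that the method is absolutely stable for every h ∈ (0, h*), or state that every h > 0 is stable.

On y'=λy, z=hλ:
  y_{n+1} = y_n + z·[1/3·y_n + 2/3·y_{n+1}] ⇒ (1 − 2/3z)y_{n+1} = (1 + 1/3z)y_n
  so R(z) = (1 + 1/3z)/(1 − 2/3z).

Solve |R(x)|<1 on ℝ⁻.
x=-0.61: |R|=0.5664
x=-2: |R|=0.1429
x=-10: |R|=0.3043
x=-100: |R|=0.4778
θ=2/3≥1/2 ⇒ |1+1/3x|<|1−2/3x| ∀x<0 ⇒ interval (−∞,0).

(−∞, 0) — no finite endpoint. Any h>0 works for λ=-8.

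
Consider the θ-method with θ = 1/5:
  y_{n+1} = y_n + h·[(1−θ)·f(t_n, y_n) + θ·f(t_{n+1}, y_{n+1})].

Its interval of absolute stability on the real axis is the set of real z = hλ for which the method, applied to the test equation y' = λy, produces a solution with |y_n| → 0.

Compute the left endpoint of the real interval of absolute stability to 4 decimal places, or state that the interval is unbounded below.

Test eqn y'=λy, z=hλ:
  y_{n+1} = y_n + z·[4/5·y_n + 1/5·y_{n+1}] ⇒ (1 − 1/5z)y_{n+1} = (1 + 4/5z)y_n
  ⇒ R(z) = (1 + 4/5z)/(1 − 1/5z).

Boundary: |R(x)|=1, x<0.
x=-1.21: |R|=0.0258
R=−1: 1+4/5x = −1+1/5x ⇒ -3/5x=2 ⇒ x=2/(-3/5)=-3.3333
Confirm numerically:
  x=-3.032: |R|=0.88745 <1
  x=-2.527: |R|=0.67862 <1
  x=-1.960: |R|=0.40805 <1
  x=-3.687: |R|=1.12214 >1
  x=-3.614: |R|=1.09775 >1
  x=-3.603: |R|=1.09404 >1
Stable set (-3.3333, 0).

left endpoint -3.3333.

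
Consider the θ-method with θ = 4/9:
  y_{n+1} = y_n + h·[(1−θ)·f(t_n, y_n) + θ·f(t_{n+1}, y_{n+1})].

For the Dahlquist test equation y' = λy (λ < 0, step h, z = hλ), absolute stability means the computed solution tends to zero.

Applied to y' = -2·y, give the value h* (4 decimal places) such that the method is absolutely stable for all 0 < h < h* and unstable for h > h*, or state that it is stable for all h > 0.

(-18.0000,0); λ=-2 ⇒ h* = (18)/2 = 9.0000.

Test eqn y'=λy, z=hλ:
  y_{n+1} = y_n + z·[5/9·y_n + 4/9·y_{n+1}] ⇒ (1 − 4/9z)y_{n+1} = (1 + 5/9z)y_n
  Hence R(z) = (1 + 5/9z)/(1 − 4/9z).

Need |R(x)|<1, x<0.
x=-0.74: |R|=0.4431
R=−1: 1+5/9x = −1+4/9x ⇒ -1/9x=2 ⇒ x=2/(-1/9)=-18.0000
Confirm numerically:
  x=-17.531: |R|=0.99407 <1
  x=-16.632: |R|=0.98189 <1
  x=-10.670: |R|=0.85817 <1
  x=-9.979: |R|=0.83603 <1
  x=-18.452: |R|=1.00546 >1
  x=-18.153: |R|=1.00187 >1
  x=-18.051: |R|=1.00063 >1
So |R|<1 on (-18.0000, 0).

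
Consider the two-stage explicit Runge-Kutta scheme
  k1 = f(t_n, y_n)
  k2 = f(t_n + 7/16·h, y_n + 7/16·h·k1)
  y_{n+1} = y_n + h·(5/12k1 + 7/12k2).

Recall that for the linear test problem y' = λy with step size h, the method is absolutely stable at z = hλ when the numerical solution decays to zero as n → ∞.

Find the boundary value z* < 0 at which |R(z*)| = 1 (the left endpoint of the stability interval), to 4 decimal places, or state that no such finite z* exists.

left endpoint -3.9184.

Test eqn y'=λy, z=hλ:
  k1=λy_n ⇒ h·k1=z·y_n;  k2=λ(1+7/16z)y_n ⇒ h·k2=z(1+7/16z)y_n
  y_{n+1}/y_n = 1 + 5/12z + 7/12z(1+7/16z) = 1 + z + 49/192z²
  so R(z) = 1 + z + 49/192z².

Solve |R(x)|<1 on ℝ⁻.
x=-1.57: |R|=0.0591
R=1: x+49/192x²=0 ⇒ x=−192/49=-3.9184; min R=1−1/(4·49/192)=0.0204>−1
Confirm numerically:
  x=-3.394: |R|=0.54581 <1
  x=-2.564: |R|=0.11376 <1
  x=-2.416: |R|=0.07367 <1
  x=-4.444: |R|=1.59614 >1
  x=-4.011: |R|=1.09482 >1
So |R|<1 on (-3.9184, 0).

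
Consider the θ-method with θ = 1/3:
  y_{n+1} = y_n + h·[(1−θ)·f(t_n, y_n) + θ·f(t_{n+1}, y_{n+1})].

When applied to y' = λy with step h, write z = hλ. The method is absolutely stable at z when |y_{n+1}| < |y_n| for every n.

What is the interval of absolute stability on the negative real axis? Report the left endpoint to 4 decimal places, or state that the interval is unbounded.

Set f=λy, z=hλ:
  y_{n+1} = y_n + z·[2/3·y_n + 1/3·y_{n+1}] ⇒ (1 − 1/3z)y_{n+1} = (1 + 2/3z)y_n
  R(z) = (1 + 2/3z)/(1 − 1/3z).

Need |R(x)|<1, x<0.
x=-1.04: |R|=0.2277
R=−1: 1+2/3x = −1+1/3x ⇒ -1/3x=2 ⇒ x=2/(-1/3)=-6.0000
Confirm numerically:
  x=-5.857: |R|=0.98385 <1
  x=-3.928: |R|=0.70092 <1
  x=-3.467: |R|=0.60832 <1
  x=-6.158: |R|=1.01725 >1
  x=-6.052: |R|=1.00574 >1
Interval (-6.0000, 0).

z∈(-6.0000,0).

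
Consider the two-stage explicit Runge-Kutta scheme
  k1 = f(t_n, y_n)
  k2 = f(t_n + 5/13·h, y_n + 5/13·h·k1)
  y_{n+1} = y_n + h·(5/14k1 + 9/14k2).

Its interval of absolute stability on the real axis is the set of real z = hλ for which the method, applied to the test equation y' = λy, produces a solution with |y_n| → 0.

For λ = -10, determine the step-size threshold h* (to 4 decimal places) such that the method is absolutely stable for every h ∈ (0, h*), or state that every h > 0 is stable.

(-4.0444,0); λ=-10 ⇒ h* = (182/45)/10 = 0.4044.

Test eqn y'=λy, z=hλ:
  k1=λy_n ⇒ h·k1=z·y_n;  k2=λ(1+5/13z)y_n ⇒ h·k2=z(1+5/13z)y_n
  y_{n+1}/y_n = 1 + 5/14z + 9/14z(1+5/13z) = 1 + z + 45/182z²
  ⇒ R(z) = 1 + z + 45/182z².

Boundary: |R(x)|=1, x<0.
x=-0.61: |R|=0.4820
R=1: x+45/182x²=0 ⇒ x=−182/45=-4.0444; min R=1−1/(4·45/182)=-0.0111>−1
Confirm numerically:
  x=-3.655: |R|=0.64806 <1
  x=-3.374: |R|=0.44069 <1
  x=-2.815: |R|=0.14429 <1
  x=-2.812: |R|=0.14311 <1
  x=-4.597: |R|=1.62805 >1
  x=-4.463: |R|=1.46187 >1
So |R|<1 on (-4.0444, 0).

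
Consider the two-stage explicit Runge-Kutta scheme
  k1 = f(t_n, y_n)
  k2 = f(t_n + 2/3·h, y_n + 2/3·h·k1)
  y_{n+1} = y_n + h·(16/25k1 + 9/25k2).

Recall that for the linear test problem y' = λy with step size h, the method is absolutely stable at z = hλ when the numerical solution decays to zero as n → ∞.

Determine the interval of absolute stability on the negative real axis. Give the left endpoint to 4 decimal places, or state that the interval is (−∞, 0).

(-4.1667, 0).

On y'=λy, z=hλ:
  k1=λy_n ⇒ h·k1=z·y_n;  k2=λ(1+2/3z)y_n ⇒ h·k2=z(1+2/3z)y_n
  y_{n+1}/y_n = 1 + 16/25z + 9/25z(1+2/3z) = 1 + z + 6/25z²
  Hence R(z) = 1 + z + 6/25z².

Boundary: |R(x)|=1, x<0.
x=-0.44: |R|=0.6065
R=1: x+6/25x²=0 ⇒ x=−25/6=-4.1667; min R=1−1/(4·6/25)=-0.0417>−1
Confirm numerically:
  x=-3.617: |R|=0.52285 <1
  x=-2.819: |R|=0.08822 <1
  x=-2.645: |R|=0.03405 <1
  x=-4.618: |R|=1.50022 >1
  x=-4.339: |R|=1.17946 >1
Stable set (-4.1667, 0).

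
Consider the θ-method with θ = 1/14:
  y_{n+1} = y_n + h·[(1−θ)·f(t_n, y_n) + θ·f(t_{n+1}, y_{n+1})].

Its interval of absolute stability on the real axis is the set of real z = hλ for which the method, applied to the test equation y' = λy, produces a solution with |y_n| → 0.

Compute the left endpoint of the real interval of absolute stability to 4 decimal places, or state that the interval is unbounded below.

left endpoint -2.3333.

Test eqn y'=λy, z=hλ:
  y_{n+1} = y_n + z·[13/14·y_n + 1/14·y_{n+1}] ⇒ (1 − 1/14z)y_{n+1} = (1 + 13/14z)y_n
  R(z) = (1 + 13/14z)/(1 − 1/14z).

Solve |R(x)|<1 on ℝ⁻.
x=-1.12: |R|=0.0370
R=−1: 1+13/14x = −1+1/14x ⇒ -6/7x=2 ⇒ x=2/(-6/7)=-2.3333
Confirm numerically:
  x=-1.980: |R|=0.73467 <1
  x=-1.530: |R|=0.37927 <1
  x=-1.285: |R|=0.17697 <1
  x=-1.042: |R|=0.03018 <1
  x=-2.591: |R|=1.18637 >1
  x=-2.396: |R|=1.04586 >1
Interval (-2.3333, 0).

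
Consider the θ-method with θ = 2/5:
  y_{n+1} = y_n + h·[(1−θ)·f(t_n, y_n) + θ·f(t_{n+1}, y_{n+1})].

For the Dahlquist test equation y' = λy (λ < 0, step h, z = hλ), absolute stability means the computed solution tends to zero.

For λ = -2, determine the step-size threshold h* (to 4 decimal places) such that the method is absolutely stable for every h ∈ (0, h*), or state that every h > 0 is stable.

(-10.0000,0); λ=-2 ⇒ h* = (10)/2 = 5.0000.

With y'=λy (z=hλ):
  y_{n+1} = y_n + z·[3/5·y_n + 2/5·y_{n+1}] ⇒ (1 − 2/5z)y_{n+1} = (1 + 3/5z)y_n
  so R(z) = (1 + 3/5z)/(1 − 2/5z).

Find x<0 with |R(x)|<1.
x=-0.92: |R|=0.3275
R=−1: 1+3/5x = −1+2/5x ⇒ -1/5x=2 ⇒ x=2/(-1/5)=-10.0000
Confirm numerically:
  x=-8.534: |R|=0.93357 <1
  x=-8.381: |R|=0.92560 <1
  x=-7.418: |R|=0.86983 <1
  x=-4.288: |R|=0.57926 <1
  x=-10.378: |R|=1.01468 >1
  x=-10.329: |R|=1.01282 >1
  x=-10.310: |R|=1.01210 >1
Stable set (-10.0000, 0).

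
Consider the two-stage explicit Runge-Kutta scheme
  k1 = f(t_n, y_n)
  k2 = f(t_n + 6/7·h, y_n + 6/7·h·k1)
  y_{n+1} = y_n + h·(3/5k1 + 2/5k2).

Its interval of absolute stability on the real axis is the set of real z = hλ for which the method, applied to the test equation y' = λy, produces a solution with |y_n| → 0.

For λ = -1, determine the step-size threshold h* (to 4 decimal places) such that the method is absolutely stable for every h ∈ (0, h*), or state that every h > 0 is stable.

(-2.9167,0); λ=-1 ⇒ h* = (35/12)/1 = 2.9167.

On y'=λy, z=hλ:
  k1=λy_n ⇒ h·k1=z·y_n;  k2=λ(1+6/7z)y_n ⇒ h·k2=z(1+6/7z)y_n
  y_{n+1}/y_n = 1 + 3/5z + 2/5z(1+6/7z) = 1 + z + 12/35z²
  so R(z) = 1 + z + 12/35z².

Boundary: |R(x)|=1, x<0.
x=-0.42: |R|=0.6405
R=1: x+12/35x²=0 ⇒ x=−35/12=-2.9167; min R=1−1/(4·12/35)=0.2708>−1
Confirm numerically:
  x=-2.005: |R|=0.37329 <1
  x=-1.545: |R|=0.27341 <1
  x=-1.527: |R|=0.27245 <1
  x=-1.190: |R|=0.29552 <1
  x=-3.514: |R|=1.71967 >1
  x=-3.266: |R|=1.39117 >1
  x=-3.211: |R|=1.32404 >1
So |R|<1 on (-2.9167, 0).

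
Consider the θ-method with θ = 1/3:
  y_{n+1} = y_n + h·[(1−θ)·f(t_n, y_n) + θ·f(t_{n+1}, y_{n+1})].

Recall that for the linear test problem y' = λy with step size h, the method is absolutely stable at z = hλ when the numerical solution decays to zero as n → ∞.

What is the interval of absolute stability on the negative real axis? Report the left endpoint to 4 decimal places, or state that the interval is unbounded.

z∈(-6.0000,0).

On y'=λy, z=hλ:
  y_{n+1} = y_n + z·[2/3·y_n + 1/3·y_{n+1}] ⇒ (1 − 1/3z)y_{n+1} = (1 + 2/3z)y_n
  ⇒ R(z) = (1 + 2/3z)/(1 − 1/3z).

Solve |R(x)|<1 on ℝ⁻.
x=-1.55: |R|=0.0220
R=−1: 1+2/3x = −1+1/3x ⇒ -1/3x=2 ⇒ x=2/(-1/3)=-6.0000
Confirm numerically:
  x=-4.981: |R|=0.87232 <1
  x=-4.205: |R|=0.75087 <1
  x=-3.190: |R|=0.54604 <1
  x=-6.327: |R|=1.03506 >1
  x=-6.080: |R|=1.00881 >1
  x=-6.074: |R|=1.00816 >1
Interval (-6.0000, 0).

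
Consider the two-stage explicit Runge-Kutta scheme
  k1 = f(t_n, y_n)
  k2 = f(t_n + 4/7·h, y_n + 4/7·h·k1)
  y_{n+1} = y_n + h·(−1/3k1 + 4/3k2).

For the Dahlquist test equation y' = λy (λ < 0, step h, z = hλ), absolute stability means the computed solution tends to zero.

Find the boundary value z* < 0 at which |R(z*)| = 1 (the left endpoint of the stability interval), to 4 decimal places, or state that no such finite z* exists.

Set f=λy, z=hλ:
  k1=λy_n ⇒ h·k1=z·y_n;  k2=λ(1+4/7z)y_n ⇒ h·k2=z(1+4/7z)y_n
  y_{n+1}/y_n = 1 − 1/3z + 4/3z(1+4/7z) = 1 + z + 16/21z²
  so R(z) = 1 + z + 16/21z².

Boundary: |R(x)|=1, x<0.
x=-0.99: |R|=0.7567
R=1: x+16/21x²=0 ⇒ x=−21/16=-1.3125; min R=1−1/(4·16/21)=0.6719>−1
Confirm numerically:
  x=-1.165: |R|=0.86908 <1
  x=-1.161: |R|=0.86599 <1
  x=-1.050: |R|=0.79000 <1
  x=-0.541: |R|=0.68200 <1
  x=-1.793: |R|=1.65641 >1
  x=-1.693: |R|=1.49081 >1
  x=-1.371: |R|=1.06111 >1
Interval (-1.3125, 0).

z* = -1.3125.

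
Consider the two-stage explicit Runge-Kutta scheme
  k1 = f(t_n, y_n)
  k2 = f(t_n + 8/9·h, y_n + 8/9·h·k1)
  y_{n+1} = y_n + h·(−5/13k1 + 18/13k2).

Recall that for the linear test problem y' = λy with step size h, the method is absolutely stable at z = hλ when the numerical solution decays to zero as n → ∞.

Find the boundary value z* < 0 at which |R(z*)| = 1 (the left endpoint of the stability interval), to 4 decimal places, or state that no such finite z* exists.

Set f=λy, z=hλ:
  k1=λy_n ⇒ h·k1=z·y_n;  k2=λ(1+8/9z)y_n ⇒ h·k2=z(1+8/9z)y_n
  y_{n+1}/y_n = 1 − 5/13z + 18/13z(1+8/9z) = 1 + z + 16/13z²
  ⇒ R(z) = 1 + z + 16/13z².

Find x<0 with |R(x)|<1.
x=-1.26: |R|=1.6940
R=1: x+16/13x²=0 ⇒ x=−13/16=-0.8125; min R=1−1/(4·16/13)=0.7969>−1
Confirm numerically:
  x=-0.791: |R|=0.97907 <1
  x=-0.790: |R|=0.97812 <1
  x=-0.698: |R|=0.90164 <1
  x=-0.652: |R|=0.87120 <1
  x=-1.270: |R|=1.71511 >1
  x=-0.867: |R|=1.05816 >1
Stable set (-0.8125, 0).

left endpoint -0.8125.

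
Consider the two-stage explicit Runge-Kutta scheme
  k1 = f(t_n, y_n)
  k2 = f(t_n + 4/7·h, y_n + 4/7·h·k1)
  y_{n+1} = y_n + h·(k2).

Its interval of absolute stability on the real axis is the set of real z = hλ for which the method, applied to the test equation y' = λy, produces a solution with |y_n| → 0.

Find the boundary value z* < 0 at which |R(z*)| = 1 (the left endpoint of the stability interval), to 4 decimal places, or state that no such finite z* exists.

z* = -1.7500.

Test eqn y'=λy, z=hλ:
  k1=λy_n ⇒ h·k1=z·y_n;  k2=λ(1+4/7z)y_n ⇒ h·k2=z(1+4/7z)y_n
  y_{n+1}/y_n = 1 + z(1+4/7z) = 1 + z + 4/7z²
  Hence R(z) = 1 + z + 4/7z².

Find x<0 with |R(x)|<1.
x=-1.37: |R|=0.7025
R=1: x+4/7x²=0 ⇒ x=−7/4=-1.7500; min R=1−1/(4·4/7)=0.5625>−1
Confirm numerically:
  x=-1.552: |R|=0.82440 <1
  x=-0.854: |R|=0.56275 <1
  x=-0.845: |R|=0.56301 <1
  x=-0.747: |R|=0.57186 <1
  x=-1.940: |R|=1.21063 >1
  x=-1.914: |R|=1.17937 >1
  x=-1.800: |R|=1.05143 >1
Interval (-1.7500, 0).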